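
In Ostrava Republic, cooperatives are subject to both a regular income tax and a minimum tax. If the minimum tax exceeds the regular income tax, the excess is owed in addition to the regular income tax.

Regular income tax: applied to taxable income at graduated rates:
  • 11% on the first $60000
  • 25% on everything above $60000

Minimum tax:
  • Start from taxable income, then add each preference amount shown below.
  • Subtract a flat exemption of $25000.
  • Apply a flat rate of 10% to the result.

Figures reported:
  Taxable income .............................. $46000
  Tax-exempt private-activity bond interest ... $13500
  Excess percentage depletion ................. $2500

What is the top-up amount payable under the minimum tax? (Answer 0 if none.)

$0

Minimum tax:
  Adjusted income: $46000 + $13500 + $2500 = $62000
  Less exemption $25000 → base $37000
  $37000 × 10% = $3700

Regular income tax:
  $46000 × 11% = $5060

$3700 ≤ $5060, so no add-on is due.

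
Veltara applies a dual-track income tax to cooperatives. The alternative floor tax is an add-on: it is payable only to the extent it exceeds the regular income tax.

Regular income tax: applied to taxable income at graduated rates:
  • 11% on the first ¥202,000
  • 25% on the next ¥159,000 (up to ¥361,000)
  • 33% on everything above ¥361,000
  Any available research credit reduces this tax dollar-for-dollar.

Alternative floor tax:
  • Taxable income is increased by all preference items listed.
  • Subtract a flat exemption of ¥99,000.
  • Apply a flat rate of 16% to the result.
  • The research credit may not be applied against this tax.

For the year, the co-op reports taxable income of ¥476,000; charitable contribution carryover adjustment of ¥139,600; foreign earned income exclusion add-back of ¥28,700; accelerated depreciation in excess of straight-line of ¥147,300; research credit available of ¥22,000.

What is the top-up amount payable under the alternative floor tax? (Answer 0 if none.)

Alternative floor tax:
  Adjusted income: ¥476,000 + ¥139,600 + ¥28,700 + ¥147,300 = ¥791,600
  Less exemption ¥99,000 → base ¥692,600
  ¥692,600 × 16% = ¥110,816

Regular income tax:
  ¥202,000 × 11% = ¥22,220
  ¥159,000 × 25% = ¥39,750
  ¥115,000 × 33% = ¥37,950
  → ¥99,920
  Less research credit ¥22,000 → ¥77,920

Excess of alternative floor tax over regular income tax: ¥110,816 − ¥77,920 = ¥32,896.

¥32,896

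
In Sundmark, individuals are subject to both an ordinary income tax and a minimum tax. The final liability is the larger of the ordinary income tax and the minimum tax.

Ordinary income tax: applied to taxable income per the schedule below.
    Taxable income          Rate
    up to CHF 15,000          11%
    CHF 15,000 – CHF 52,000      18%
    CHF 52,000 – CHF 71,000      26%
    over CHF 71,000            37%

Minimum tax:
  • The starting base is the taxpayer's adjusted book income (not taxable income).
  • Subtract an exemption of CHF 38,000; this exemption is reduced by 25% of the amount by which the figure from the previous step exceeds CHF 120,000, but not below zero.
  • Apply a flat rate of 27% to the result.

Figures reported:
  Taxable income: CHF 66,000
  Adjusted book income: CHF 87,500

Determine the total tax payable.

Ordinary income tax:
  CHF 15,000 × 11% = CHF 1,650
  CHF 37,000 × 18% = CHF 6,660
  CHF 14,000 × 26% = CHF 3,640
  → CHF 11,950

Minimum tax:
  Base (adjusted book income): CHF 87,500
  Exemption: CHF 87,500 ≤ CHF 120,000, so full CHF 38,000 applies
  Base: CHF 87,500 − CHF 38,000 = CHF 49,500
  CHF 49,500 × 27% = CHF 13,365

CHF 13,365 > CHF 11,950, so the minimum tax is the binding amount.

CHF 13,365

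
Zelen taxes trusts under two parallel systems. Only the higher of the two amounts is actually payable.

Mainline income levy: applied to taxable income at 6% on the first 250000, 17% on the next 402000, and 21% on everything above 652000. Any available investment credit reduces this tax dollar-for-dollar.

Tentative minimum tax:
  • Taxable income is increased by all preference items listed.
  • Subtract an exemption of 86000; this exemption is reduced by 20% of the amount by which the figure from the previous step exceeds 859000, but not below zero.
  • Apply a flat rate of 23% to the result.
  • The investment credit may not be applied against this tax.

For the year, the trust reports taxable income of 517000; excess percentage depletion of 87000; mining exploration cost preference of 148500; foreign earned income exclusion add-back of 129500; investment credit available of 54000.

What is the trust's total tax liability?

Mainline income levy:
  250000 × 6% = 15000
  267000 × 17% = 45390
  → 60390
  Less investment credit 54000 → 6390

Tentative minimum tax:
  Adjusted income: 517000 + 87000 + 148500 + 129500 = 882000
  Exemption: 86000 − 20% × (882000 − 859000) = 86000 − 4600 = 81400
  Base: 882000 − 81400 = 800600
  800600 × 23% = 184138

184138 > 6390, so the tentative minimum tax is the binding amount.

184138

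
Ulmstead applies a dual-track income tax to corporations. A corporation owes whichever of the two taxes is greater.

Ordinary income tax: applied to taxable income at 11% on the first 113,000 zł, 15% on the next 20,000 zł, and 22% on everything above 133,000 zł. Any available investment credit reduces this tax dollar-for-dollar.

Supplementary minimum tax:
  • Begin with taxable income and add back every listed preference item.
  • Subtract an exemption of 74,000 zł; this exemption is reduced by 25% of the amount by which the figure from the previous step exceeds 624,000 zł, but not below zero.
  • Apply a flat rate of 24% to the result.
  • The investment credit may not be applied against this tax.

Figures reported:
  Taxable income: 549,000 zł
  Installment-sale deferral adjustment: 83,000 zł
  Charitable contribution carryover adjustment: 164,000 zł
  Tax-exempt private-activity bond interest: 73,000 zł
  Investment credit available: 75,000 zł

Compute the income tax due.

205,500 zł

Supplementary minimum tax:
  Adjusted income: 549,000 zł + 83,000 zł + 164,000 zł + 73,000 zł = 869,000 zł
  Exemption: 74,000 zł − 25% × (869,000 zł − 624,000 zł) = 74,000 zł − 61,250 zł = 12,750 zł
  Base: 869,000 zł − 12,750 zł = 856,250 zł
  856,250 zł × 24% = 205,500 zł

Ordinary income tax:
  113,000 zł × 11% = 12,430 zł
  20,000 zł × 15% = 3,000 zł
  416,000 zł × 22% = 91,520 zł
  → 106,950 zł
  Less investment credit 75,000 zł → 31,950 zł

205,500 zł > 31,950 zł, so the supplementary minimum tax is the binding amount.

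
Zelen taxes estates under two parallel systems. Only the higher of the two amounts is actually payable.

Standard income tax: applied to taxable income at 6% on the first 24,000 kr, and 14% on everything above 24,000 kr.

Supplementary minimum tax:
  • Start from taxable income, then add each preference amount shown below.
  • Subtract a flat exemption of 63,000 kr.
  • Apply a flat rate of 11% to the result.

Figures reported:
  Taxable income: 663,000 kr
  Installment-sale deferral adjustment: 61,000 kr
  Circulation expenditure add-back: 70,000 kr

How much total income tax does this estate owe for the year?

90,900 kr

Standard income tax:
  24,000 kr × 6% = 1,440 kr
  639,000 kr × 14% = 89,460 kr
  → 90,900 kr

Supplementary minimum tax:
  Adjusted income: 663,000 kr + 61,000 kr + 70,000 kr = 794,000 kr
  Less exemption 63,000 kr → base 731,000 kr
  731,000 kr × 11% = 80,410 kr

90,900 kr > 80,410 kr, so the standard income tax governs.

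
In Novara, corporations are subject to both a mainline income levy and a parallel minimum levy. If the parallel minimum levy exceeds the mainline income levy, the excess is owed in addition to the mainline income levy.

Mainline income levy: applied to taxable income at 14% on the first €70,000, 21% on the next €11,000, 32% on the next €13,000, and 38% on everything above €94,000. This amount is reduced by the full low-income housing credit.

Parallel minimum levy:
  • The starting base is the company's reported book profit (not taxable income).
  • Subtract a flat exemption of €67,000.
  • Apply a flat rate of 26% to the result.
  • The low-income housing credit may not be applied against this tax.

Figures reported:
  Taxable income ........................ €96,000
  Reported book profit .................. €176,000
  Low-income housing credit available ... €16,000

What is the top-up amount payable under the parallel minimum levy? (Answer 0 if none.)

€27,310

Parallel minimum levy:
  Base (reported book profit): €176,000
  Less exemption €67,000 → base €109,000
  €109,000 × 26% = €28,340

Mainline income levy:
  €70,000 × 14% = €9,800
  €11,000 × 21% = €2,310
  €13,000 × 32% = €4,160
  €2,000 × 38% = €760
  → €17,030
  Less low-income housing credit €16,000 → €1,030

Excess of parallel minimum levy over mainline income levy: €28,340 − €1,030 = €27,310.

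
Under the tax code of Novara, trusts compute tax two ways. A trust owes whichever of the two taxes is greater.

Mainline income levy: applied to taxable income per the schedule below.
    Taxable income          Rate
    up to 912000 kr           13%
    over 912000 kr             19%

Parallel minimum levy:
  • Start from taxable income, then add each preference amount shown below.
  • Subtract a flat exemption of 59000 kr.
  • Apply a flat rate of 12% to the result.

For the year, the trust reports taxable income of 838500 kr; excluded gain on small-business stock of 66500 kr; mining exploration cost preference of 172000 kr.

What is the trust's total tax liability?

122160 kr

Parallel minimum levy:
  Adjusted income: 838500 kr + 66500 kr + 172000 kr = 1077000 kr
  Less exemption 59000 kr → base 1018000 kr
  1018000 kr × 12% = 122160 kr

Mainline income levy:
  838500 kr × 13% = 109005 kr

122160 kr > 109005 kr, so the parallel minimum levy is the binding amount.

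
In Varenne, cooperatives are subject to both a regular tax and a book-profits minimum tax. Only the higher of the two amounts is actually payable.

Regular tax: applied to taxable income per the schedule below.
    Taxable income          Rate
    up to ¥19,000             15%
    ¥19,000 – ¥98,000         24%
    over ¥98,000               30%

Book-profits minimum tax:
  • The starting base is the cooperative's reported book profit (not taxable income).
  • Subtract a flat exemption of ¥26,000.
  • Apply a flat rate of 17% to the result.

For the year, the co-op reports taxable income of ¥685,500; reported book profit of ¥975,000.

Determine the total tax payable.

¥198,060

Book-profits minimum tax:
  Base (reported book profit): ¥975,000
  Less exemption ¥26,000 → base ¥949,000
  ¥949,000 × 17% = ¥161,330

Regular tax:
  ¥19,000 × 15% = ¥2,850
  ¥79,000 × 24% = ¥18,960
  ¥587,500 × 30% = ¥176,250
  → ¥198,060

¥198,060 > ¥161,330, so the regular tax governs.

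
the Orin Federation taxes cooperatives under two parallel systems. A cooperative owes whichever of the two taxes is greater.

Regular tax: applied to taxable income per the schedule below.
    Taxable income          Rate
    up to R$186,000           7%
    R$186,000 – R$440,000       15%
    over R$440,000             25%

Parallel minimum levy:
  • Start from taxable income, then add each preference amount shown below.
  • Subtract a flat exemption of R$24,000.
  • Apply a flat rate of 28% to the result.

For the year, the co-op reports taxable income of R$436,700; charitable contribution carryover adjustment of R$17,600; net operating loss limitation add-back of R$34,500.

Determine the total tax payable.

Parallel minimum levy:
  Adjusted income: R$436,700 + R$17,600 + R$34,500 = R$488,800
  Less exemption R$24,000 → base R$464,800
  R$464,800 × 28% = R$130,144

Regular tax:
  R$186,000 × 7% = R$13,020
  R$250,700 × 15% = R$37,605
  → R$50,625

R$130,144 > R$50,625, so the parallel minimum levy is the binding amount.

R$130,144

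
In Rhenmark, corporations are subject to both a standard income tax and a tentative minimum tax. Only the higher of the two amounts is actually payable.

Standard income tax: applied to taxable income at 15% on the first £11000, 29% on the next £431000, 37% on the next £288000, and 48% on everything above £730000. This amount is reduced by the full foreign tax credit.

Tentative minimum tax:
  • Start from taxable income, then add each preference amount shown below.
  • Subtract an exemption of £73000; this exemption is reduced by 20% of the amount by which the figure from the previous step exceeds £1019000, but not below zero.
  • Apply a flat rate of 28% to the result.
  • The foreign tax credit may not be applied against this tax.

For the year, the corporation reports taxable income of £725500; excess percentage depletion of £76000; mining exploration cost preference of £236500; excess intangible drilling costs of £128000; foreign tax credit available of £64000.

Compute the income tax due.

£314272

Standard income tax:
  £11000 × 15% = £1650
  £431000 × 29% = £124990
  £283500 × 37% = £104895
  → £231535
  Less foreign tax credit £64000 → £167535

Tentative minimum tax:
  Adjusted income: £725500 + £76000 + £236500 + £128000 = £1166000
  Exemption: £73000 − 20% × (£1166000 − £1019000) = £73000 − £29400 = £43600
  Base: £1166000 − £43600 = £1122400
  £1122400 × 28% = £314272

£314272 > £167535, so the tentative minimum tax is the binding amount.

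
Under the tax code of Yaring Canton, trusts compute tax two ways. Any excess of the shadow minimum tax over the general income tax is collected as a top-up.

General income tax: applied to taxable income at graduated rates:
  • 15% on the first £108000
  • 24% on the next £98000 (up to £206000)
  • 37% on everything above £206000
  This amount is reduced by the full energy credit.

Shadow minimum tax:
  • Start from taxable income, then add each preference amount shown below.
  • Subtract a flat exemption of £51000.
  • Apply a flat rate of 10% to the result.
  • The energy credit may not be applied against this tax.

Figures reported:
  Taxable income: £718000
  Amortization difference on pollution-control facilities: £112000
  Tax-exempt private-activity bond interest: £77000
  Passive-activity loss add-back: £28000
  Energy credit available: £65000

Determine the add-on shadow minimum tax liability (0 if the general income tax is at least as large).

General income tax:
  £108000 × 15% = £16200
  £98000 × 24% = £23520
  £512000 × 37% = £189440
  → £229160
  Less energy credit £65000 → £164160

Shadow minimum tax:
  Adjusted income: £718000 + £112000 + £77000 + £28000 = £935000
  Less exemption £51000 → base £884000
  £884000 × 10% = £88400

£88400 ≤ £164160, so no add-on is due.

£0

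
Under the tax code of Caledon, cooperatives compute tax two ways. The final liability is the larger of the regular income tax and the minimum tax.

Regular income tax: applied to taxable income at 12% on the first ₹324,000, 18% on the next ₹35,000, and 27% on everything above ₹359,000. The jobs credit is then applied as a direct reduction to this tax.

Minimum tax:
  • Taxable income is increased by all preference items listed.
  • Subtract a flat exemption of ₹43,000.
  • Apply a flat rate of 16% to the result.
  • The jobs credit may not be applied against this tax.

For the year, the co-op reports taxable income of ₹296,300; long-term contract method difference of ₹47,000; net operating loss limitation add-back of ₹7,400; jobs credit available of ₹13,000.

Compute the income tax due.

Minimum tax:
  Adjusted income: ₹296,300 + ₹47,000 + ₹7,400 = ₹350,700
  Less exemption ₹43,000 → base ₹307,700
  ₹307,700 × 16% = ₹49,232

Regular income tax:
  ₹296,300 × 12% = ₹35,556
  Less jobs credit ₹13,000 → ₹22,556

₹49,232 > ₹22,556, so the minimum tax is the binding amount.

₹49,232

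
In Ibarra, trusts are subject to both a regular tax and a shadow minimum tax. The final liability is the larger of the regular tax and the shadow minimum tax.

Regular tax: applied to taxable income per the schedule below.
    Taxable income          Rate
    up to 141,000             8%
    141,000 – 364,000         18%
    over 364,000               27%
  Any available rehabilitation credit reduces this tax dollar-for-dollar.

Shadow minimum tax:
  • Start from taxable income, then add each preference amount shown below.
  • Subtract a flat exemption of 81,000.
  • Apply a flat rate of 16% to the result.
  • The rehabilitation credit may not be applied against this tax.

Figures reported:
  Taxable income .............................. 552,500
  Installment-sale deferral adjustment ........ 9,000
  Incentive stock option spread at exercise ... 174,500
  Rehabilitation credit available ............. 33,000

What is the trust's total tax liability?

104,800

Regular tax:
  141,000 × 8% = 11,280
  223,000 × 18% = 40,140
  188,500 × 27% = 50,895
  → 102,315
  Less rehabilitation credit 33,000 → 69,315

Shadow minimum tax:
  Adjusted income: 552,500 + 9,000 + 174,500 = 736,000
  Less exemption 81,000 → base 655,000
  655,000 × 16% = 104,800

104,800 > 69,315, so the shadow minimum tax is the binding amount.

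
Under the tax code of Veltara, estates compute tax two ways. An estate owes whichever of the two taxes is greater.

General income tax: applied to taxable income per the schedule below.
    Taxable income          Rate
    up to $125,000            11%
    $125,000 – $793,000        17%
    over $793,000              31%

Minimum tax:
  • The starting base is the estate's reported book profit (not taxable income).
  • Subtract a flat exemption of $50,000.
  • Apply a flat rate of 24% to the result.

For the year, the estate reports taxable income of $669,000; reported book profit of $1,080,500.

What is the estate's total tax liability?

General income tax:
  $125,000 × 11% = $13,750
  $544,000 × 17% = $92,480
  → $106,230

Minimum tax:
  Base (reported book profit): $1,080,500
  Less exemption $50,000 → base $1,030,500
  $1,030,500 × 24% = $247,320

$247,320 > $106,230, so the minimum tax is the binding amount.

$247,320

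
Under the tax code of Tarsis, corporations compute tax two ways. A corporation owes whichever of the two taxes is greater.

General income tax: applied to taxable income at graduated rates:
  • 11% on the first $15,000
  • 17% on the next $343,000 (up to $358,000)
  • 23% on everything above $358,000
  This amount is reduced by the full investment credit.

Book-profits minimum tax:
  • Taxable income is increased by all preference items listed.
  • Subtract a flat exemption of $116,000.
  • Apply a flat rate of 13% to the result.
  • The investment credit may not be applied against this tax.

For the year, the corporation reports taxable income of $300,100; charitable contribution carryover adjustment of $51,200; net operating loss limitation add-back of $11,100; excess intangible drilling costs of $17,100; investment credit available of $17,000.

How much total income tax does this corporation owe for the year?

Book-profits minimum tax:
  Adjusted income: $300,100 + $51,200 + $11,100 + $17,100 = $379,500
  Less exemption $116,000 → base $263,500
  $263,500 × 13% = $34,255

General income tax:
  $15,000 × 11% = $1,650
  $285,100 × 17% = $48,467
  → $50,117
  Less investment credit $17,000 → $33,117

$34,255 > $33,117, so the book-profits minimum tax is the binding amount.

$34,255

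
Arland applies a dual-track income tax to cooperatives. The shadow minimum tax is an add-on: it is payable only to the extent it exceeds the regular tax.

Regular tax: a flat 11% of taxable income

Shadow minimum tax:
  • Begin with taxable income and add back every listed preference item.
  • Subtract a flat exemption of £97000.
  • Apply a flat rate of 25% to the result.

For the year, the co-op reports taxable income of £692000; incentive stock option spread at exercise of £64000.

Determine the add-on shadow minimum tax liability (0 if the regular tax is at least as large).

£88630

Regular tax:
  £692000 × 11% = £76120

Shadow minimum tax:
  Adjusted income: £692000 + £64000 = £756000
  Less exemption £97000 → base £659000
  £659000 × 25% = £164750

Excess of shadow minimum tax over regular tax: £164750 − £76120 = £88630.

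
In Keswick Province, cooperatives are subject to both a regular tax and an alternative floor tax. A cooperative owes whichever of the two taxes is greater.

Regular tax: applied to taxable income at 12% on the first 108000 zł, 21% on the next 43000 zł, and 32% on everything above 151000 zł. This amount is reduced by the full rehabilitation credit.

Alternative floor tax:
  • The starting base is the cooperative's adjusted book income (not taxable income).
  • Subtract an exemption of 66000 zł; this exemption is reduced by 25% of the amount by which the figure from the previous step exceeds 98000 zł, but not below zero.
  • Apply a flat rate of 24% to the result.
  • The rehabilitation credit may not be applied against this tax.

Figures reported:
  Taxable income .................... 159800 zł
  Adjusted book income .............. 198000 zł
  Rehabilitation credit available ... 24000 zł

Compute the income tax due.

Regular tax:
  108000 zł × 12% = 12960 zł
  43000 zł × 21% = 9030 zł
  8800 zł × 32% = 2816 zł
  → 24806 zł
  Less rehabilitation credit 24000 zł → 806 zł

Alternative floor tax:
  Base (adjusted book income): 198000 zł
  Exemption: 66000 zł − 25% × (198000 zł − 98000 zł) = 66000 zł − 25000 zł = 41000 zł
  Base: 198000 zł − 41000 zł = 157000 zł
  157000 zł × 24% = 37680 zł

37680 zł > 806 zł, so the alternative floor tax is the binding amount.

37680 zł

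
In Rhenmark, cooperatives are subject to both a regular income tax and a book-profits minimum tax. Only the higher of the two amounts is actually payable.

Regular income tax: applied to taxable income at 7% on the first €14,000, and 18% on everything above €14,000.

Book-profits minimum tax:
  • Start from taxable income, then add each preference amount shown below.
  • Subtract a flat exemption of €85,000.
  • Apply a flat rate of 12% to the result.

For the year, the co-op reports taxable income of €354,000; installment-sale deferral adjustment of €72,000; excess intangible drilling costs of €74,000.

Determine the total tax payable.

Regular income tax:
  €14,000 × 7% = €980
  €340,000 × 18% = €61,200
  → €62,180

Book-profits minimum tax:
  Adjusted income: €354,000 + €72,000 + €74,000 = €500,000
  Less exemption €85,000 → base €415,000
  €415,000 × 12% = €49,800

€62,180 > €49,800, so the regular income tax governs.

€62,180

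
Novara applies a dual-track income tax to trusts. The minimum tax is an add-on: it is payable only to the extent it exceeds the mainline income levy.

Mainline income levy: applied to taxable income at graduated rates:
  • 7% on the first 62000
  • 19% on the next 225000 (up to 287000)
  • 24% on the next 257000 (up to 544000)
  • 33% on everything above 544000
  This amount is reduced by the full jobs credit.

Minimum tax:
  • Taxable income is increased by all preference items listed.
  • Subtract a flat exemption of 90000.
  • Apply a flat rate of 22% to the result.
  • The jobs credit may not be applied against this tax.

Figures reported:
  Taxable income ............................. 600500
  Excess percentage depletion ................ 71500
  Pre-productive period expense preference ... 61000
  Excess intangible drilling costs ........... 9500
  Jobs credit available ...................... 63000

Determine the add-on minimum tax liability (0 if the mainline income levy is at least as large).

Minimum tax:
  Adjusted income: 600500 + 71500 + 61000 + 9500 = 742500
  Less exemption 90000 → base 652500
  652500 × 22% = 143550

Mainline income levy:
  62000 × 7% = 4340
  225000 × 19% = 42750
  257000 × 24% = 61680
  56500 × 33% = 18645
  → 127415
  Less jobs credit 63000 → 64415

Excess of minimum tax over mainline income levy: 143550 − 64415 = 79135.

79135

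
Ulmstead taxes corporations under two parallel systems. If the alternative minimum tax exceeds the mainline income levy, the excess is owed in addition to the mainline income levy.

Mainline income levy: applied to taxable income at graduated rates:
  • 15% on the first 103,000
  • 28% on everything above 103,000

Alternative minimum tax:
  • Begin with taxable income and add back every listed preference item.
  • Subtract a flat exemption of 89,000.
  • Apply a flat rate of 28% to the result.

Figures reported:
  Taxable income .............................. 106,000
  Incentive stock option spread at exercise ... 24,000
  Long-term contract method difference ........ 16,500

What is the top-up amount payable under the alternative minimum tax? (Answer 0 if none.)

0

Alternative minimum tax:
  Adjusted income: 106,000 + 24,000 + 16,500 = 146,500
  Less exemption 89,000 → base 57,500
  57,500 × 28% = 16,100

Mainline income levy:
  103,000 × 15% = 15,450
  3,000 × 28% = 840
  → 16,290

16,100 ≤ 16,290, so no add-on is due.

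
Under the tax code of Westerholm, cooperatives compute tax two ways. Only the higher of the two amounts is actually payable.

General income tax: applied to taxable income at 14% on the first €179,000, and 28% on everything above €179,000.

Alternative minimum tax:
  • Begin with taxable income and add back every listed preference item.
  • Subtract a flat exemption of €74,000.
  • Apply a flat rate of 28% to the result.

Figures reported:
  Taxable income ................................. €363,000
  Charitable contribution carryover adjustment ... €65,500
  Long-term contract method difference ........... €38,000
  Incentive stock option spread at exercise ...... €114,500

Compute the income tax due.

Alternative minimum tax:
  Adjusted income: €363,000 + €65,500 + €38,000 + €114,500 = €581,000
  Less exemption €74,000 → base €507,000
  €507,000 × 28% = €141,960

General income tax:
  €179,000 × 14% = €25,060
  €184,000 × 28% = €51,520
  → €76,580

€141,960 > €76,580, so the alternative minimum tax is the binding amount.

€141,960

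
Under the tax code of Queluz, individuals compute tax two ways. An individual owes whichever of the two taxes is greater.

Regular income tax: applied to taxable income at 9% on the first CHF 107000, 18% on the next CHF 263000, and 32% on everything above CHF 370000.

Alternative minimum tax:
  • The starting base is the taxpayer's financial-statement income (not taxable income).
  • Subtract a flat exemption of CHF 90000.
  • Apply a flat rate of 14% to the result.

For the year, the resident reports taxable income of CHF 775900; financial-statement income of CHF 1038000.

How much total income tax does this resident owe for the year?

Alternative minimum tax:
  Base (financial-statement income): CHF 1038000
  Less exemption CHF 90000 → base CHF 948000
  CHF 948000 × 14% = CHF 132720

Regular income tax:
  CHF 107000 × 9% = CHF 9630
  CHF 263000 × 18% = CHF 47340
  CHF 405900 × 32% = CHF 129888
  → CHF 186858

CHF 186858 > CHF 132720, so the regular income tax governs.

CHF 186858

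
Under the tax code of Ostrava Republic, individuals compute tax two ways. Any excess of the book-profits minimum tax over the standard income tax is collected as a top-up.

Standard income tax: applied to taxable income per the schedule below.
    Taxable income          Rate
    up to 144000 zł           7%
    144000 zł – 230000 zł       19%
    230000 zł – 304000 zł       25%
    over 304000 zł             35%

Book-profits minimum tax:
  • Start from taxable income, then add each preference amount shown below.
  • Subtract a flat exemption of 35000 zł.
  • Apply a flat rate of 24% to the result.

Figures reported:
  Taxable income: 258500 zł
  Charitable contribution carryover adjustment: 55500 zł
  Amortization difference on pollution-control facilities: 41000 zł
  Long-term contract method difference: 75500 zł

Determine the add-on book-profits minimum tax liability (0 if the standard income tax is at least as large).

Book-profits minimum tax:
  Adjusted income: 258500 zł + 55500 zł + 41000 zł + 75500 zł = 430500 zł
  Less exemption 35000 zł → base 395500 zł
  395500 zł × 24% = 94920 zł

Standard income tax:
  144000 zł × 7% = 10080 zł
  86000 zł × 19% = 16340 zł
  28500 zł × 25% = 7125 zł
  → 33545 zł

Excess of book-profits minimum tax over standard income tax: 94920 zł − 33545 zł = 61375 zł.

61375 zł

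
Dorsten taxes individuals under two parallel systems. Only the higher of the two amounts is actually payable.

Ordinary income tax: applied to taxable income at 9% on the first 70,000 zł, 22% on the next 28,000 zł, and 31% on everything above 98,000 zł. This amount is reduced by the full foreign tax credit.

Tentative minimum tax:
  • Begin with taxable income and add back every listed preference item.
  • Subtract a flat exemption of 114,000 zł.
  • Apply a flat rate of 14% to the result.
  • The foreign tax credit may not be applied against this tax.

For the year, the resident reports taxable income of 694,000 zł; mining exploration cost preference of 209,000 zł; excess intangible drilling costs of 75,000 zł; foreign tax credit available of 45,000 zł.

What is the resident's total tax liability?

152,220 zł

Tentative minimum tax:
  Adjusted income: 694,000 zł + 209,000 zł + 75,000 zł = 978,000 zł
  Less exemption 114,000 zł → base 864,000 zł
  864,000 zł × 14% = 120,960 zł

Ordinary income tax:
  70,000 zł × 9% = 6,300 zł
  28,000 zł × 22% = 6,160 zł
  596,000 zł × 31% = 184,760 zł
  → 197,220 zł
  Less foreign tax credit 45,000 zł → 152,220 zł

152,220 zł > 120,960 zł, so the ordinary income tax governs.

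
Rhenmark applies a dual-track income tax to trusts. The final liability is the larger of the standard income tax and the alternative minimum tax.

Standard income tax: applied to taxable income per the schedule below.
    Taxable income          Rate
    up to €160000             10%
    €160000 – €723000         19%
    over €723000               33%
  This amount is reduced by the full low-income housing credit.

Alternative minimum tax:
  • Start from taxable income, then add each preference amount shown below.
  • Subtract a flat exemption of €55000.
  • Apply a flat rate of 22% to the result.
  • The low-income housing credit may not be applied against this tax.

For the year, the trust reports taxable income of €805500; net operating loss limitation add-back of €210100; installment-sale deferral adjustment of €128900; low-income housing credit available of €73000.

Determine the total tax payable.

€239690

Standard income tax:
  €160000 × 10% = €16000
  €563000 × 19% = €106970
  €82500 × 33% = €27225
  → €150195
  Less low-income housing credit €73000 → €77195

Alternative minimum tax:
  Adjusted income: €805500 + €210100 + €128900 = €1144500
  Less exemption €55000 → base €1089500
  €1089500 × 22% = €239690

€239690 > €77195, so the alternative minimum tax is the binding amount.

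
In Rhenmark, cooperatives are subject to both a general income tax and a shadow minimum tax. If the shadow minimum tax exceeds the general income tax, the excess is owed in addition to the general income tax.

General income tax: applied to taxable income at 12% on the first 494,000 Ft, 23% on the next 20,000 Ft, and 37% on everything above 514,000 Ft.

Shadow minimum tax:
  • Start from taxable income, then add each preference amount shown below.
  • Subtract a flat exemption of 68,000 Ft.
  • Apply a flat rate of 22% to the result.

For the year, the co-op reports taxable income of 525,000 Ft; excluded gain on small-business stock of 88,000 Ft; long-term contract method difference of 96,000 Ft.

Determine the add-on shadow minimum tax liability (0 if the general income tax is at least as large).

Shadow minimum tax:
  Adjusted income: 525,000 Ft + 88,000 Ft + 96,000 Ft = 709,000 Ft
  Less exemption 68,000 Ft → base 641,000 Ft
  641,000 Ft × 22% = 141,020 Ft

General income tax:
  494,000 Ft × 12% = 59,280 Ft
  20,000 Ft × 23% = 4,600 Ft
  11,000 Ft × 37% = 4,070 Ft
  → 67,950 Ft

Excess of shadow minimum tax over general income tax: 141,020 Ft − 67,950 Ft = 73,070 Ft.

73,070 Ft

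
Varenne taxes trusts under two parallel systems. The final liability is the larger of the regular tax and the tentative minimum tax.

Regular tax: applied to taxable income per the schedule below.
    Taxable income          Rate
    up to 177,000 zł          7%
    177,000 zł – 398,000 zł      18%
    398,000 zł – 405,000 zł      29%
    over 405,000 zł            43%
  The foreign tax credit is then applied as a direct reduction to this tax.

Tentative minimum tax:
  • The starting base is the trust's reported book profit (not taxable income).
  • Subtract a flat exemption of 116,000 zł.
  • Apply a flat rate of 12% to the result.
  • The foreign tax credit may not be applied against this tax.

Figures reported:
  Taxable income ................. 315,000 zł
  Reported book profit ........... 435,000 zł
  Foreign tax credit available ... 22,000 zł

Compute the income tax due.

38,280 zł

Regular tax:
  177,000 zł × 7% = 12,390 zł
  138,000 zł × 18% = 24,840 zł
  → 37,230 zł
  Less foreign tax credit 22,000 zł → 15,230 zł

Tentative minimum tax:
  Base (reported book profit): 435,000 zł
  Less exemption 116,000 zł → base 319,000 zł
  319,000 zł × 12% = 38,280 zł

38,280 zł > 15,230 zł, so the tentative minimum tax is the binding amount.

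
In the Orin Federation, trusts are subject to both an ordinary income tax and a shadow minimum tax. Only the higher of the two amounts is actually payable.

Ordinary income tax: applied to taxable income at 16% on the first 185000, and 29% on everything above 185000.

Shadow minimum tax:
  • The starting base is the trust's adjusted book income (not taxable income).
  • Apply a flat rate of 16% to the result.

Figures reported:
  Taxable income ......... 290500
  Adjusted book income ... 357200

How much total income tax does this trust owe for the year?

Shadow minimum tax:
  Base (adjusted book income): 357200
  357200 × 16% = 57152

Ordinary income tax:
  185000 × 16% = 29600
  105500 × 29% = 30595
  → 60195

60195 > 57152, so the ordinary income tax governs.

60195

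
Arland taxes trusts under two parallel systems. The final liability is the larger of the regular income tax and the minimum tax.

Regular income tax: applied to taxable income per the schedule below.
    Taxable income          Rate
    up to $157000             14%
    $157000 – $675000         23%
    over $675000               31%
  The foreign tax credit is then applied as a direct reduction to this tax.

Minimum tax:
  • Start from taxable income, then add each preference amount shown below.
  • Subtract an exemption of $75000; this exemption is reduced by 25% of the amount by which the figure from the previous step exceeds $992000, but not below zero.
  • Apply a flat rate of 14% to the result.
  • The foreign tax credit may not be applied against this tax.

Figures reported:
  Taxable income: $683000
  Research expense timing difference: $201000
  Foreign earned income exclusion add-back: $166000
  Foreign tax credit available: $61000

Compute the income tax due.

$138530

Regular income tax:
  $157000 × 14% = $21980
  $518000 × 23% = $119140
  $8000 × 31% = $2480
  → $143600
  Less foreign tax credit $61000 → $82600

Minimum tax:
  Adjusted income: $683000 + $201000 + $166000 = $1050000
  Exemption: $75000 − 25% × ($1050000 − $992000) = $75000 − $14500 = $60500
  Base: $1050000 − $60500 = $989500
  $989500 × 14% = $138530

$138530 > $82600, so the minimum tax is the binding amount.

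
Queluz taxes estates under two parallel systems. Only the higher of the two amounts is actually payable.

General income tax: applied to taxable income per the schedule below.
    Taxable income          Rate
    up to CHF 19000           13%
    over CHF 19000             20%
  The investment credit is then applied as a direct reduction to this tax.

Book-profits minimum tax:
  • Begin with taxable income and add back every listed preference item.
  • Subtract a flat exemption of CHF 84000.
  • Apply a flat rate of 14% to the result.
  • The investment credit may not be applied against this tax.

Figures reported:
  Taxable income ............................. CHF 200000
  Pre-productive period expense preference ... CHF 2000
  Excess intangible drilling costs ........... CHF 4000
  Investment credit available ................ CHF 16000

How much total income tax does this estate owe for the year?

CHF 22670

Book-profits minimum tax:
  Adjusted income: CHF 200000 + CHF 2000 + CHF 4000 = CHF 206000
  Less exemption CHF 84000 → base CHF 122000
  CHF 122000 × 14% = CHF 17080

General income tax:
  CHF 19000 × 13% = CHF 2470
  CHF 181000 × 20% = CHF 36200
  → CHF 38670
  Less investment credit CHF 16000 → CHF 22670

CHF 22670 > CHF 17080, so the general income tax governs.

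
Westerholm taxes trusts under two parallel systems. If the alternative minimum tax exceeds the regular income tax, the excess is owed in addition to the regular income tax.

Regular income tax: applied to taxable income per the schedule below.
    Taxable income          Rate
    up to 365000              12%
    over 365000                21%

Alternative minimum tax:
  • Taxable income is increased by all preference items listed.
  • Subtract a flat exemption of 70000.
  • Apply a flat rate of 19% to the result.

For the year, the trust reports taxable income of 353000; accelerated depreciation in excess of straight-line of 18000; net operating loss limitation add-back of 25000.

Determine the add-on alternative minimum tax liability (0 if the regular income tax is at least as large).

19580

Alternative minimum tax:
  Adjusted income: 353000 + 18000 + 25000 = 396000
  Less exemption 70000 → base 326000
  326000 × 19% = 61940

Regular income tax:
  353000 × 12% = 42360

Excess of alternative minimum tax over regular income tax: 61940 − 42360 = 19580.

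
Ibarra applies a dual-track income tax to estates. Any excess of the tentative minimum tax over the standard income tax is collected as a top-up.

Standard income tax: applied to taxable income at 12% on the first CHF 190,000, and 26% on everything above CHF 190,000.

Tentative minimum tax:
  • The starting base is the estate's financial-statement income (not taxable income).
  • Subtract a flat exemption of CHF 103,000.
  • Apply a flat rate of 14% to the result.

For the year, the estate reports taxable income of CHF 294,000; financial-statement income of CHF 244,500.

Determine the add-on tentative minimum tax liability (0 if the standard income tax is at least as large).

Tentative minimum tax:
  Base (financial-statement income): CHF 244,500
  Less exemption CHF 103,000 → base CHF 141,500
  CHF 141,500 × 14% = CHF 19,810

Standard income tax:
  CHF 190,000 × 12% = CHF 22,800
  CHF 104,000 × 26% = CHF 27,040
  → CHF 49,840

CHF 19,810 ≤ CHF 49,840, so no add-on is due.

CHF 0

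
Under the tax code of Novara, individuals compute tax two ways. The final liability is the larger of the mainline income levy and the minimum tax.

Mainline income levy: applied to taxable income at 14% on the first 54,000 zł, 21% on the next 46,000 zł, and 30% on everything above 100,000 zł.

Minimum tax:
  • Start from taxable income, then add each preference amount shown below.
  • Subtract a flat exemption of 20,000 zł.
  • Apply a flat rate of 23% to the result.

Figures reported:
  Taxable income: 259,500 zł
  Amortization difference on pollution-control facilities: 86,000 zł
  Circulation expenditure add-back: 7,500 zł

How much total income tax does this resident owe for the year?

76,590 zł

Mainline income levy:
  54,000 zł × 14% = 7,560 zł
  46,000 zł × 21% = 9,660 zł
  159,500 zł × 30% = 47,850 zł
  → 65,070 zł

Minimum tax:
  Adjusted income: 259,500 zł + 86,000 zł + 7,500 zł = 353,000 zł
  Less exemption 20,000 zł → base 333,000 zł
  333,000 zł × 23% = 76,590 zł

76,590 zł > 65,070 zł, so the minimum tax is the binding amount.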